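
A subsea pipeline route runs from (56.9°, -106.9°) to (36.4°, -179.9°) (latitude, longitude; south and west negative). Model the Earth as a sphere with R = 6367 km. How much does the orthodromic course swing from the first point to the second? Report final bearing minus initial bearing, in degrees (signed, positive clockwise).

-57.3°

Initial bearing θ₁ = atan2(sin Δλ cos φ₂, cos φ₁ sin φ₂ − sin φ₁ cos φ₂ cos Δλ) = 279.36°
Final bearing θ₂ = (initial bearing from the destination back to the start) + 180° = 222.02°
Δθ = θ₂ − θ₁ = -57.3°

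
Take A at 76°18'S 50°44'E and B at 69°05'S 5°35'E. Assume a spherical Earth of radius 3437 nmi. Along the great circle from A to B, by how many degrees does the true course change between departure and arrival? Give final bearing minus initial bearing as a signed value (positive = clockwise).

Initial bearing θ₁ = atan2(sin Δλ cos φ₂, cos φ₁ sin φ₂ − sin φ₁ cos φ₂ cos Δλ) = 275.28°
Final bearing θ₂ = (initial bearing from the destination back to the start) + 180° = 318.66°
Δθ = θ₂ − θ₁ = +43.4°

+43.4°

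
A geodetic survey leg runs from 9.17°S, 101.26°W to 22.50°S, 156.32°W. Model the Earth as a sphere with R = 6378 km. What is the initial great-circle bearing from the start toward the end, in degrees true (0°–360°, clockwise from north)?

248.8°

N = sin Δλ·cos φ₂ = -0.7574;  D = cos φ₁ sin φ₂ − sin φ₁ cos φ₂ cos Δλ = -0.2935
initial course = atan2(N, D) = 248.82°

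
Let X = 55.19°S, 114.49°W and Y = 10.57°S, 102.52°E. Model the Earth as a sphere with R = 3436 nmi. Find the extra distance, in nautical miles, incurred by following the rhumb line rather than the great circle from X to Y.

Great circle: cos σ = sin φ₁ sin φ₂ + cos φ₁ cos φ₂ cos Δλ,  σ = 1.8729 rad → d_gc = 6435.2 nmi
Rhumb line: Δψ = +0.9745, q = Δφ/Δψ = 0.7991, d_rh = R√(Δφ²+q²Δλ²) = 7356.6 nmi
Excess = 7356.6 − 6435.2 = 921.4 ≈ 921 nmi

921 nmi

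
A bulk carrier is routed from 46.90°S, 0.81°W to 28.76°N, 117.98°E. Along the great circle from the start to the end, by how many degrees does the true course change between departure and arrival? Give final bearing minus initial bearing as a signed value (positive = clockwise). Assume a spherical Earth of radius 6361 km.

-37.3°

At departure: θ₁ = atan2(sin Δλ cos φ₂, cos φ₁ sin φ₂ − sin φ₁ cos φ₂ cos Δλ) = 88.47°
At arrival: θ₂ = atan2(sin Δλ cos φ₁, −cos φ₂ sin φ₁ + sin φ₂ cos φ₁ cos Δλ) = 51.18°
Δθ = θ₂ − θ₁ = -37.3°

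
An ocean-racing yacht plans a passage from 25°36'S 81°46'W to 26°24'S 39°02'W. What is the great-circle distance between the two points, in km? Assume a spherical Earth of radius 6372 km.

cos σ = sin φ₁ sin φ₂ + cos φ₁ cos φ₂ cos Δλ
      = sin(-25.60°)sin(-26.40°) + cos(-25.60°)cos(-26.40°)cos(42.73°) = 0.7855
σ = 38.237° → d = Rσ = 6372·0.66737 = 4252 km

4252 km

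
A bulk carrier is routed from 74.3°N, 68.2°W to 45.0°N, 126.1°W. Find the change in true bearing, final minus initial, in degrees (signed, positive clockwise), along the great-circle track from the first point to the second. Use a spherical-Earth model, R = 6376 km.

Initial bearing θ₁ = atan2(sin Δλ cos φ₂, cos φ₁ sin φ₂ − sin φ₁ cos φ₂ cos Δλ) = 254.12°
Final bearing θ₂ = (initial bearing from the destination back to the start) + 180° = 201.60°
Δθ = θ₂ − θ₁ = -52.5°

-52.5°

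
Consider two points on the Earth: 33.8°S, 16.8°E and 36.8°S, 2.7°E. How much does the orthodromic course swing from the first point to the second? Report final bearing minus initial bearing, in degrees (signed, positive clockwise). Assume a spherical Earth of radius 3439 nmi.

At departure: θ₁ = atan2(sin Δλ cos φ₂, cos φ₁ sin φ₂ − sin φ₁ cos φ₂ cos Δλ) = 251.37°
At arrival: θ₂ = atan2(sin Δλ cos φ₁, −cos φ₂ sin φ₁ + sin φ₂ cos φ₁ cos Δλ) = 259.55°
Δθ = θ₂ − θ₁ = +8.2°

+8.2°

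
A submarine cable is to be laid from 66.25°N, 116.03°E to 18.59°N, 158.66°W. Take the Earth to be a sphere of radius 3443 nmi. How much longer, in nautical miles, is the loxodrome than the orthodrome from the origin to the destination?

223 nmi

Great circle: cos σ = sin φ₁ sin φ₂ + cos φ₁ cos φ₂ cos Δλ,  σ = 1.2419 rad → d_gc = 4275.8 nmi
Rhumb line: Δψ = -1.2290, q = Δφ/Δψ = 0.6768, d_rh = R√(Δφ²+q²Δλ²) = 4499.0 nmi
Excess = 4499.0 − 4275.8 = 223.2 ≈ 223 nmi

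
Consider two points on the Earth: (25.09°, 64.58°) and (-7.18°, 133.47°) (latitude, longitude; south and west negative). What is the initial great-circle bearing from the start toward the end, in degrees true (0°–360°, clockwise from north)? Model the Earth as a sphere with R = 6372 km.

106.0°

θ = atan2( sin Δλ·cos φ₂ ,  cos φ₁ sin φ₂ − sin φ₁ cos φ₂ cos Δλ )
  = atan2(+0.9256, -0.2647) = 105.96°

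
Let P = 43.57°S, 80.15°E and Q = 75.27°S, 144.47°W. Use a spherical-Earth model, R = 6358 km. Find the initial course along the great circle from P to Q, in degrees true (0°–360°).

θ = atan2( sin Δλ·cos φ₂ ,  cos φ₁ sin φ₂ − sin φ₁ cos φ₂ cos Δλ )
  = atan2(+0.1786, -0.8255) = 167.79°

167.8°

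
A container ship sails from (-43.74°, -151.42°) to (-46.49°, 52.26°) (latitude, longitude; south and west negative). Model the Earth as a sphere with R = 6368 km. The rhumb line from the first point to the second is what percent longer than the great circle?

26.3%

Great circle: σ = 1.5249 rad → d_gc = Rσ = 9710.5 km
Rhumb: Δφ = -0.0480, Δλ = -2.7283, Δψ = -0.0680, q = Δφ/Δψ = 0.7055 → d_rh = R√(Δφ²+q²Δλ²) = 12260.7 km
Excess = (12260.7 − 9710.5) / 9710.5 = 2550.2 / 9710.5 = 26.26% ≈ 26.3%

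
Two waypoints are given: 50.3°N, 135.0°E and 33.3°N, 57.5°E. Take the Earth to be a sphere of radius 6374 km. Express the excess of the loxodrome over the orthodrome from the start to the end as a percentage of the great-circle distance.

3.9%

Great circle: σ = 1.0028 rad → d_gc = Rσ = 6391.6 km
Rhumb: Δφ = -0.2967, Δλ = -1.3526, Δψ = -0.4019, q = Δφ/Δψ = 0.7383 → d_rh = R√(Δφ²+q²Δλ²) = 6640.4 km
Excess = (6640.4 − 6391.6) / 6391.6 = 248.8 / 6391.6 = 3.89% ≈ 3.9%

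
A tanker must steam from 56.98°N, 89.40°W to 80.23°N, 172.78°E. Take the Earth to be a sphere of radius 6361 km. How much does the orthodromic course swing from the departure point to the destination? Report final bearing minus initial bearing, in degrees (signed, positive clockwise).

-94.9°

Initial bearing θ₁ = atan2(sin Δλ cos φ₂, cos φ₁ sin φ₂ − sin φ₁ cos φ₂ cos Δλ) = 343.19°
Final bearing θ₂ = (initial bearing from the destination back to the start) + 180° = 248.25°
Δθ = θ₂ − θ₁ = -94.9°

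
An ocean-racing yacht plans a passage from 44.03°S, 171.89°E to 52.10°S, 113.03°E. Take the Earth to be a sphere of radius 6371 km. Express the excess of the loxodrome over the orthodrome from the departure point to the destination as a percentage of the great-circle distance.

2.6%

Great circle: σ = 0.6812 rad → d_gc = Rσ = 4339.7 km
Rhumb: Δφ = -0.1408, Δλ = -1.0273, Δψ = -0.2114, q = Δφ/Δψ = 0.6664 → d_rh = R√(Δφ²+q²Δλ²) = 4452.6 km
Excess = (4452.6 − 4339.7) / 4339.7 = 112.9 / 4339.7 = 2.60% ≈ 2.6%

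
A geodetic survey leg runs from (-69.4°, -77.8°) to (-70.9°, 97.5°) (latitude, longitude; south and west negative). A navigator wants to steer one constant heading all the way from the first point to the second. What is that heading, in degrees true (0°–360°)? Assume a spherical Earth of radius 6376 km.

91.4°

Meridional parts: M(φ₁)=-1.7052, M(φ₂)=-1.7824 → ΔM = -0.0771;  Δλ = +3.0596 rad
tan C = Δλ / ΔM = -39.6646 → C = 91.44°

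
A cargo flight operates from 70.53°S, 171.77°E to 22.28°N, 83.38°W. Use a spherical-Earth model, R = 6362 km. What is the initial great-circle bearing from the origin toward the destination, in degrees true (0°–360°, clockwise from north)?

N = sin Δλ·cos φ₂ = +0.8944;  D = cos φ₁ sin φ₂ − sin φ₁ cos φ₂ cos Δλ = -0.0972
initial course = atan2(N, D) = 96.20°

96.2°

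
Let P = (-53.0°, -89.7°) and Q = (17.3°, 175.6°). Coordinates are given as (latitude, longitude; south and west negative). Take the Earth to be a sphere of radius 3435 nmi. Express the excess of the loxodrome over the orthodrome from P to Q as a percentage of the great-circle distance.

2.0%

Great circle: σ = 1.8594 rad → d_gc = Rσ = 6386.9 nmi
Rhumb: Δφ = +1.2270, Δλ = -1.6528, Δψ = +1.4015, q = Δφ/Δψ = 0.8755 → d_rh = R√(Δφ²+q²Δλ²) = 6516.8 nmi
Excess = (6516.8 − 6386.9) / 6386.9 = 129.9 / 6386.9 = 2.03% ≈ 2.0%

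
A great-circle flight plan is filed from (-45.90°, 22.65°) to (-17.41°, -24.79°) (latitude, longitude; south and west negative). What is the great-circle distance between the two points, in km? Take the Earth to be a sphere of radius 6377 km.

cos σ = sin φ₁ sin φ₂ + cos φ₁ cos φ₂ cos Δλ
      = sin(-45.90°)sin(-17.41°) + cos(-45.90°)cos(-17.41°)cos(-47.44°) = 0.6640
σ = 48.395° → d = Rσ = 6377·0.84465 = 5386 km

5386 km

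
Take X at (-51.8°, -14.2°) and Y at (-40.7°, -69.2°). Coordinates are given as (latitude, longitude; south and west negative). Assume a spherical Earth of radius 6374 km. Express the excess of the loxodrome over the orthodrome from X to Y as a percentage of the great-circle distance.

2.1%

Great circle: σ = 0.6739 rad → d_gc = Rσ = 4295.7 km
Rhumb: Δφ = +0.1937, Δλ = -0.9599, Δψ = +0.2816, q = Δφ/Δψ = 0.6881 → d_rh = R√(Δφ²+q²Δλ²) = 4387.3 km
Excess = (4387.3 − 4295.7) / 4295.7 = 91.6 / 4295.7 = 2.13% ≈ 2.1%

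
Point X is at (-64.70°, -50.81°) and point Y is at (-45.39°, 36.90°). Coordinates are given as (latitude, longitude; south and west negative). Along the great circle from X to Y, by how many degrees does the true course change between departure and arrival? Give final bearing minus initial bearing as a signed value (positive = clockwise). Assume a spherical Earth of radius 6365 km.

-77.2°

Initial bearing θ₁ = atan2(sin Δλ cos φ₂, cos φ₁ sin φ₂ − sin φ₁ cos φ₂ cos Δλ) = 111.67°
Final bearing θ₂ = (initial bearing from the destination back to the start) + 180° = 34.44°
Δθ = θ₂ − θ₁ = -77.2°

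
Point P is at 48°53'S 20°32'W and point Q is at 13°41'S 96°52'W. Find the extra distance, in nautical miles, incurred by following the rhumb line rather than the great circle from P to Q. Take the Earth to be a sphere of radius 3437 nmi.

Great circle: cos σ = sin φ₁ sin φ₂ + cos φ₁ cos φ₂ cos Δλ,  σ = 1.2354 rad → d_gc = 4245.95 nmi
Rhumb line: Δψ = +0.7396, q = Δφ/Δψ = 0.8307, d_rh = R√(Δφ²+q²Δλ²) = 4350.46 nmi
Excess = 4350.46 − 4245.95 = 104.51 ≈ 105 nmi

105 nmi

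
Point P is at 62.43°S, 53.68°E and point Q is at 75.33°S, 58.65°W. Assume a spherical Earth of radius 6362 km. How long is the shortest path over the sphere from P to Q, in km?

3954 km

Haversine: a = sin²(Δφ/2)+cos φ₁ cos φ₂ sin²(Δλ/2) = 0.09349;  σ = 2·atan2(√a,√(1−a))
σ = 35.608° → d = Rσ = 6362·0.62149 = 3954 km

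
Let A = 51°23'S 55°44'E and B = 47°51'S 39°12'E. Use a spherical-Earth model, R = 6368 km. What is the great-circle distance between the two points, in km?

1250 km

cos σ = sin φ₁ sin φ₂ + cos φ₁ cos φ₂ cos Δλ
      = sin(-51.38°)sin(-47.85°) + cos(-51.38°)cos(-47.85°)cos(-16.53°) = 0.9808
σ = 11.251° → d = Rσ = 6368·0.19636 = 1250 km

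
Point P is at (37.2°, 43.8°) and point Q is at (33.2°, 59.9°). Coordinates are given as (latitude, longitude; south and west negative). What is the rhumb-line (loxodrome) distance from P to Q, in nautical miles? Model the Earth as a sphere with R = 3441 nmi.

Rhumb course C = atan2(Δλ, Δψ) with Δψ = ln[tan(π/4+φ₂/2)/tan(π/4+φ₁/2)] = -0.0855, Δλ = +0.2810 → C = 106.92°
d = R·|Δφ| / |cos C| = 3441·0.06981 / 0.29100 = 826 nmi

826 nmi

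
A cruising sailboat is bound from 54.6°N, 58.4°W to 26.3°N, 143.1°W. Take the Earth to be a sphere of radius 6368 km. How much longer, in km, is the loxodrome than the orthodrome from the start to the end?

338 km

Great circle: cos σ = sin φ₁ sin φ₂ + cos φ₁ cos φ₂ cos Δλ,  σ = 1.1493 rad → d_gc = 7318.7 km
Rhumb line: Δψ = -0.6661, q = Δφ/Δψ = 0.7415, d_rh = R√(Δφ²+q²Δλ²) = 7656.6 km
Excess = 7656.6 − 7318.7 = 337.9 ≈ 338 km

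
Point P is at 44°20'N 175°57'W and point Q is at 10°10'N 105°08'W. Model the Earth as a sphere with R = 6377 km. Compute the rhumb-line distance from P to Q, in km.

7831 km

Δψ = ln[tan(π/4+φ₂/2)/tan(π/4+φ₁/2)] = -0.6866;  Δφ = -0.5963 rad,  Δλ = +1.2360 rad
q = Δφ/Δψ = 0.8685
d = R·√(Δφ² + q²Δλ²) = 6377·1.22793 = 7831 km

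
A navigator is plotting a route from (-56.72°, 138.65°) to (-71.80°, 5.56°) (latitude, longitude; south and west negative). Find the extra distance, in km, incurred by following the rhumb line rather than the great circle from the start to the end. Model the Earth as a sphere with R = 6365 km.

Great circle: cos σ = sin φ₁ sin φ₂ + cos φ₁ cos φ₂ cos Δλ,  σ = 0.8270 rad → d_gc = 5263.8 km
Rhumb line: Δψ = -0.6238, q = Δφ/Δψ = 0.4220, d_rh = R√(Δφ²+q²Δλ²) = 6459.6 km
Excess = 6459.6 − 5263.8 = 1195.8 ≈ 1196 km

1196 km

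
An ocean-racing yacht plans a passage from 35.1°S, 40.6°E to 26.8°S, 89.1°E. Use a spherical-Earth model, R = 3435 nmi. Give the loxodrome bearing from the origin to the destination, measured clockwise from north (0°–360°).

Δψ = ln[tan(π/4+φ₂/2)/tan(π/4+φ₁/2)] = +0.1692
Δλ = +0.8465 rad (taken the short way round)
course = atan2(Δλ, Δψ) = 78.70°

78.7°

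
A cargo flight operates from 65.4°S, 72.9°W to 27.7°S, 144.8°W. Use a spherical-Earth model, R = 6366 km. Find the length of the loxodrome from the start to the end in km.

6642 km

Δψ = ln[tan(π/4+φ₂/2)/tan(π/4+φ₁/2)] = +1.0196;  Δφ = +0.6580 rad,  Δλ = -1.2549 rad
q = Δφ/Δψ = 0.6453
d = R·√(Δφ² + q²Δλ²) = 6366·1.04343 = 6642 km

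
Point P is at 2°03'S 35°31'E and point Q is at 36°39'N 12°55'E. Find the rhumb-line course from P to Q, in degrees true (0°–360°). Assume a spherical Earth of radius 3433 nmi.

331.4°

Δψ = ln[tan(π/4+φ₂/2)/tan(π/4+φ₁/2)] = +0.7241
Δλ = -0.3944 rad (taken the short way round)
course = atan2(Δλ, Δψ) = 331.42°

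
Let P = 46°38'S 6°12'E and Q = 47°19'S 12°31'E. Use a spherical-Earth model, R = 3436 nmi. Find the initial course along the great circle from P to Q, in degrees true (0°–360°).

101.3°

N = sin Δλ·cos φ₂ = +0.0746;  D = cos φ₁ sin φ₂ − sin φ₁ cos φ₂ cos Δλ = -0.0149
initial course = atan2(N, D) = 101.31°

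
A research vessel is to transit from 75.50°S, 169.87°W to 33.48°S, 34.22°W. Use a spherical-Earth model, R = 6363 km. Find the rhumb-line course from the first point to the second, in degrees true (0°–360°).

Meridional parts: M(φ₁)=-2.0619, M(φ₂)=-0.6207 → ΔM = +1.4411;  Δλ = +2.3675 rad
tan C = Δλ / ΔM = +1.6428 → C = 58.67°

58.7°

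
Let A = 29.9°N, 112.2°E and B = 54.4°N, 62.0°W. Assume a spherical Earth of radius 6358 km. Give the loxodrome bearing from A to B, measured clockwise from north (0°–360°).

Δψ = ln[tan(π/4+φ₂/2)/tan(π/4+φ₁/2)] = +0.5888
Δλ = -3.0404 rad (taken the short way round)
course = atan2(Δλ, Δψ) = 280.96°

281.0°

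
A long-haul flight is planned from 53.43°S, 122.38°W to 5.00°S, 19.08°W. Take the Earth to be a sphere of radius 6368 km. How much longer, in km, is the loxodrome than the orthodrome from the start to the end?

Great circle: cos σ = sin φ₁ sin φ₂ + cos φ₁ cos φ₂ cos Δλ,  σ = 1.6374 rad → d_gc = 10426.91 km
Rhumb line: Δψ = +1.0200, q = Δφ/Δψ = 0.8287, d_rh = R√(Δφ²+q²Δλ²) = 10931.36 km
Excess = 10931.36 − 10426.91 = 504.45 ≈ 504 km

504 km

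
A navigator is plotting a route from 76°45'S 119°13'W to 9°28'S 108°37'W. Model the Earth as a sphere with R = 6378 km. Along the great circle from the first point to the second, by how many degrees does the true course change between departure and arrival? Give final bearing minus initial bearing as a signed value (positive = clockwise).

-8.7°

Initial bearing θ₁ = atan2(sin Δλ cos φ₂, cos φ₁ sin φ₂ − sin φ₁ cos φ₂ cos Δλ) = 11.32°
Final bearing θ₂ = (initial bearing from the destination back to the start) + 180° = 2.62°
Δθ = θ₂ − θ₁ = -8.7°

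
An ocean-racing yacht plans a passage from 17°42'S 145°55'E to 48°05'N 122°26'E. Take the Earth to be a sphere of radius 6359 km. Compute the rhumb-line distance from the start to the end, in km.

7670 km

Rhumb course C = atan2(Δλ, Δψ) with Δψ = ln[tan(π/4+φ₂/2)/tan(π/4+φ₁/2)] = +1.2736, Δλ = -0.4099 → C = 342.16°
d = R·|Δφ| / |cos C| = 6359·1.14814 / 0.95192 = 7670 km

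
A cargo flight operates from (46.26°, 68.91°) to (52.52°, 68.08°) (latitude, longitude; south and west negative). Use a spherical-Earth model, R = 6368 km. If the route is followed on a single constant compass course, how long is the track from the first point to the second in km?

698 km

Δψ = ln[tan(π/4+φ₂/2)/tan(π/4+φ₁/2)] = +0.1682;  Δφ = +0.1093 rad,  Δλ = -0.0145 rad
q = Δφ/Δψ = 0.6497
d = R·√(Δφ² + q²Δλ²) = 6368·0.10966 = 698 km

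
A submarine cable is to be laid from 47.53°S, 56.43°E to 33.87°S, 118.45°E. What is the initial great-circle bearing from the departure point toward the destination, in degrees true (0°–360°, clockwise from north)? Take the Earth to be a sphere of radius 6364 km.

N = sin Δλ·cos φ₂ = +0.7333;  D = cos φ₁ sin φ₂ − sin φ₁ cos φ₂ cos Δλ = -0.0890
initial course = atan2(N, D) = 96.92°

96.9°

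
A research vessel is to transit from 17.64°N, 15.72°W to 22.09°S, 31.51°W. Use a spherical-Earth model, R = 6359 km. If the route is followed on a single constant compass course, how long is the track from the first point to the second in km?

4731 km

Δψ = ln[tan(π/4+φ₂/2)/tan(π/4+φ₁/2)] = -0.7083;  Δφ = -0.6934 rad,  Δλ = -0.2756 rad
q = Δφ/Δψ = 0.9790
d = R·√(Δφ² + q²Δλ²) = 6359·0.74405 = 4731 km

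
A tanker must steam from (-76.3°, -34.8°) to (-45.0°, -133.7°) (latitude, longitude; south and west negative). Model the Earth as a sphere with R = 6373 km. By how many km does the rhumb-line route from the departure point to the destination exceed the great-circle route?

Great circle: cos σ = sin φ₁ sin φ₂ + cos φ₁ cos φ₂ cos Δλ,  σ = 0.8485 rad → d_gc = 5407.74 km
Rhumb line: Δψ = +1.2378, q = Δφ/Δψ = 0.4413, d_rh = R√(Δφ²+q²Δλ²) = 5974.18 km
Excess = 5974.18 − 5407.74 = 566.44 ≈ 566 km

566 km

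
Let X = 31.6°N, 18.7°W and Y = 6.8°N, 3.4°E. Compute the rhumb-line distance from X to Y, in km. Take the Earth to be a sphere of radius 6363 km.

Rhumb course C = atan2(Δλ, Δψ) with Δψ = ln[tan(π/4+φ₂/2)/tan(π/4+φ₁/2)] = -0.4629, Δλ = +0.3857 → C = 140.19°
d = R·|Δφ| / |cos C| = 6363·0.43284 / 0.76822 = 3585 km

3585 km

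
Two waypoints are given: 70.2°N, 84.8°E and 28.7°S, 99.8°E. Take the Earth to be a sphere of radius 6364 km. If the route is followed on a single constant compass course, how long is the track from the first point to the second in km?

11058 km

Δψ = ln[tan(π/4+φ₂/2)/tan(π/4+φ₁/2)] = -2.2689;  Δφ = -1.7261 rad,  Δλ = +0.2618 rad
q = Δφ/Δψ = 0.7608
d = R·√(Δφ² + q²Δλ²) = 6364·1.73758 = 11058 km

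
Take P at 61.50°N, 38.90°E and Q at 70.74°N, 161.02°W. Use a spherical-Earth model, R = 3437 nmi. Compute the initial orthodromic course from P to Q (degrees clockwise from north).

8.8°

N = sin Δλ·cos φ₂ = +0.1124;  D = cos φ₁ sin φ₂ − sin φ₁ cos φ₂ cos Δλ = +0.7230
initial course = atan2(N, D) = 8.84°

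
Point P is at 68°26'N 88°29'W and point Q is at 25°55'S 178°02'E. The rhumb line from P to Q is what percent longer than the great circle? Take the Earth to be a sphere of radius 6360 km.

Great circle: σ = 2.0115 rad → d_gc = Rσ = 12793.0 km
Rhumb: Δφ = -1.6467, Δλ = -1.6316, Δψ = -2.1269, q = Δφ/Δψ = 0.7742 → d_rh = R√(Δφ²+q²Δλ²) = 13199.7 km
Excess = (13199.7 − 12793.0) / 12793.0 = 406.7 / 12793.0 = 3.18% ≈ 3.2%

3.2%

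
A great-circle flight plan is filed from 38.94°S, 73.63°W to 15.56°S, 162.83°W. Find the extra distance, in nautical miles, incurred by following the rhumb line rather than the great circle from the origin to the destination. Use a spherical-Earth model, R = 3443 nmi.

Great circle: cos σ = sin φ₁ sin φ₂ + cos φ₁ cos φ₂ cos Δλ,  σ = 1.3908 rad → d_gc = 4788.4 nmi
Rhumb line: Δψ = +0.4640, q = Δφ/Δψ = 0.8795, d_rh = R√(Δφ²+q²Δλ²) = 4919.1 nmi
Excess = 4919.1 − 4788.4 = 130.7 ≈ 131 nmi

131 nmi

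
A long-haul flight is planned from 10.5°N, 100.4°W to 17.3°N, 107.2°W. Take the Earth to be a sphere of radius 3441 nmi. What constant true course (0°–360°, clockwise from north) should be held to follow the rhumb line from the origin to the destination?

Meridional parts: M(φ₁)=+0.1843, M(φ₂)=+0.3066 → ΔM = +0.1223;  Δλ = -0.1187 rad
tan C = Δλ / ΔM = -0.9701 → C = 315.87°

315.9°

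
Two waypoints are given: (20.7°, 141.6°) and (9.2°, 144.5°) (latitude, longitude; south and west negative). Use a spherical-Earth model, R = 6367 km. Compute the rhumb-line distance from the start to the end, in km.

1315 km

Rhumb course C = atan2(Δλ, Δψ) with Δψ = ln[tan(π/4+φ₂/2)/tan(π/4+φ₁/2)] = -0.2081, Δλ = +0.0506 → C = 166.33°
d = R·|Δφ| / |cos C| = 6367·0.20071 / 0.97168 = 1315 km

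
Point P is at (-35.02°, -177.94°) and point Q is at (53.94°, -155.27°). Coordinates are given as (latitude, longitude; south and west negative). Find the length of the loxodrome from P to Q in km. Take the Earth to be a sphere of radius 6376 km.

10142 km

Δψ = ln[tan(π/4+φ₂/2)/tan(π/4+φ₁/2)] = +1.7757;  Δφ = +1.5526 rad,  Δλ = +0.3957 rad
q = Δφ/Δψ = 0.8744
d = R·√(Δφ² + q²Δλ²) = 6376·1.59072 = 10142 km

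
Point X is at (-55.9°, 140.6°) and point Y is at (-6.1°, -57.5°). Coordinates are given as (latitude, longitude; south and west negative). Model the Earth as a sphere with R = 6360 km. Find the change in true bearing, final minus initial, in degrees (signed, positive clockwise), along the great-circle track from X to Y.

-148.7°

At departure: θ₁ = atan2(sin Δλ cos φ₂, cos φ₁ sin φ₂ − sin φ₁ cos φ₂ cos Δλ) = 159.86°
At arrival: θ₂ = atan2(sin Δλ cos φ₁, −cos φ₂ sin φ₁ + sin φ₂ cos φ₁ cos Δλ) = 11.20°
Δθ = θ₂ − θ₁ = -148.7°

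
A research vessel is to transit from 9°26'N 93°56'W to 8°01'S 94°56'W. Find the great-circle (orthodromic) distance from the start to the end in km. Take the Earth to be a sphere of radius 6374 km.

cos σ = sin φ₁ sin φ₂ + cos φ₁ cos φ₂ cos Δλ
      = sin(9.43°)sin(-8.02°) + cos(9.43°)cos(-8.02°)cos(-1.00°) = 0.9538
σ = 17.478° → d = Rσ = 6374·0.30506 = 1944 km

1944 km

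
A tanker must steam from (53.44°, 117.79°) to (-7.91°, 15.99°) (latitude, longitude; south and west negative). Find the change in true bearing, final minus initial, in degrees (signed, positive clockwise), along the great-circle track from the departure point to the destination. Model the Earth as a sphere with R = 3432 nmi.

At departure: θ₁ = atan2(sin Δλ cos φ₂, cos φ₁ sin φ₂ − sin φ₁ cos φ₂ cos Δλ) = 274.76°
At arrival: θ₂ = atan2(sin Δλ cos φ₁, −cos φ₂ sin φ₁ + sin φ₂ cos φ₁ cos Δλ) = 216.82°
Δθ = θ₂ − θ₁ = -57.9°

-57.9°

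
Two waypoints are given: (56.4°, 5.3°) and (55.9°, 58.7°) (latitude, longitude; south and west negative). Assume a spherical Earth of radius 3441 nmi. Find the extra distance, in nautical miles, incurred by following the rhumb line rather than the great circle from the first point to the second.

Great circle: cos σ = sin φ₁ sin φ₂ + cos φ₁ cos φ₂ cos Δλ,  σ = 0.5060 rad → d_gc = 1741.2 nmi
Rhumb line: Δψ = -0.0157, q = Δφ/Δψ = 0.5570, d_rh = R√(Δφ²+q²Δλ²) = 1786.6 nmi
Excess = 1786.6 − 1741.2 = 45.4 ≈ 45 nmi

45 nmi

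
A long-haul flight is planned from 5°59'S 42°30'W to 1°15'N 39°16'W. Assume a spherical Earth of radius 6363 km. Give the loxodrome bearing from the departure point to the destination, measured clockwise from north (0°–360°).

Δψ = ln[tan(π/4+φ₂/2)/tan(π/4+φ₁/2)] = +0.1264
Δλ = +0.0564 rad (taken the short way round)
course = atan2(Δλ, Δψ) = 24.05°

24.1°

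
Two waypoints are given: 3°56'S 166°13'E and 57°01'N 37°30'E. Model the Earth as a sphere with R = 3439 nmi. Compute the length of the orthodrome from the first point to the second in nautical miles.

6807 nmi

Haversine: a = sin²(Δφ/2)+cos φ₁ cos φ₂ sin²(Δλ/2) = 0.69862;  σ = 2·atan2(√a,√(1−a))
σ = 113.406° → d = Rσ = 3439·1.97930 = 6807 nmi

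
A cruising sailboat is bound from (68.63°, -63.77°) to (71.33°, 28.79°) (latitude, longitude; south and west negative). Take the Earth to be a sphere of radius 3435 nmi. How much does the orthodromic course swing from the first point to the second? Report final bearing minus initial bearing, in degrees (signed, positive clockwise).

Initial bearing θ₁ = atan2(sin Δλ cos φ₂, cos φ₁ sin φ₂ − sin φ₁ cos φ₂ cos Δλ) = 41.73°
Final bearing θ₂ = (initial bearing from the destination back to the start) + 180° = 130.74°
Δθ = θ₂ − θ₁ = +89.0°

+89.0°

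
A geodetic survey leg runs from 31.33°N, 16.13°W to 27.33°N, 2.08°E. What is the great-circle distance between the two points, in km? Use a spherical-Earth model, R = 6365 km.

cos σ = sin φ₁ sin φ₂ + cos φ₁ cos φ₂ cos Δλ
      = sin(31.33°)sin(27.33°) + cos(31.33°)cos(27.33°)cos(18.21°) = 0.9596
σ = 16.350° → d = Rσ = 6365·0.28536 = 1816 km

1816 km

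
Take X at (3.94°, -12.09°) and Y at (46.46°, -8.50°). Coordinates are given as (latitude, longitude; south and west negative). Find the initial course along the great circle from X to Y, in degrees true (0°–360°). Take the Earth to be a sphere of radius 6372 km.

3.7°

N = sin Δλ·cos φ₂ = +0.0431;  D = cos φ₁ sin φ₂ − sin φ₁ cos φ₂ cos Δλ = +0.6759
initial course = atan2(N, D) = 3.65°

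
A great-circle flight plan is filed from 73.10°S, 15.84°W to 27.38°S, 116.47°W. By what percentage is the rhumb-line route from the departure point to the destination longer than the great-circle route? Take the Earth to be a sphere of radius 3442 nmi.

Great circle: σ = 1.1675 rad → d_gc = Rσ = 4018.7 nmi
Rhumb: Δφ = +0.7980, Δλ = -1.7563, Δψ = +1.4096, q = Δφ/Δψ = 0.5661 → d_rh = R√(Δφ²+q²Δλ²) = 4388.1 nmi
Excess = (4388.1 − 4018.7) / 4018.7 = 369.4 / 4018.7 = 9.19% ≈ 9.2%

9.2%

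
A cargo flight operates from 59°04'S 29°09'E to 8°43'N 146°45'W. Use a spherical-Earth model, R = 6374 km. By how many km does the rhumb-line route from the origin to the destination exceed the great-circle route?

3370 km

Great circle: cos σ = sin φ₁ sin φ₂ + cos φ₁ cos φ₂ cos Δλ,  σ = 2.2611 rad → d_gc = 14412.45 km
Rhumb line: Δψ = +1.4376, q = Δφ/Δψ = 0.8230, d_rh = R√(Δφ²+q²Δλ²) = 17781.98 km
Excess = 17781.98 − 14412.45 = 3369.53 ≈ 3370 km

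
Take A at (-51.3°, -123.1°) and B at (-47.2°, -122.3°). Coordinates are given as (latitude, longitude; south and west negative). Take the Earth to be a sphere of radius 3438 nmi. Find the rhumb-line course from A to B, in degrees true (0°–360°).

Δψ = ln[tan(π/4+φ₂/2)/tan(π/4+φ₁/2)] = +0.1097
Δλ = +0.0140 rad (taken the short way round)
course = atan2(Δλ, Δψ) = 7.25°

7.3°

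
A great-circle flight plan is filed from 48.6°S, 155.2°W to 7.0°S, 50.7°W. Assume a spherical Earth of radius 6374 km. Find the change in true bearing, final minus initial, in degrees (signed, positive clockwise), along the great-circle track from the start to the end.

-65.6°

At departure: θ₁ = atan2(sin Δλ cos φ₂, cos φ₁ sin φ₂ − sin φ₁ cos φ₂ cos Δλ) = 105.53°
At arrival: θ₂ = atan2(sin Δλ cos φ₁, −cos φ₂ sin φ₁ + sin φ₂ cos φ₁ cos Δλ) = 39.94°
Δθ = θ₂ − θ₁ = -65.6°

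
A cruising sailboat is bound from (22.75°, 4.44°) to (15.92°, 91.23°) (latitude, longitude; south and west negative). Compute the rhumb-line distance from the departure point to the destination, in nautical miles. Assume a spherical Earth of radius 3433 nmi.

Rhumb course C = atan2(Δλ, Δψ) with Δψ = ln[tan(π/4+φ₂/2)/tan(π/4+φ₁/2)] = -0.1264, Δλ = +1.5148 → C = 94.77°
d = R·|Δφ| / |cos C| = 3433·0.11921 / 0.08317 = 4920 nmi

4920 nmi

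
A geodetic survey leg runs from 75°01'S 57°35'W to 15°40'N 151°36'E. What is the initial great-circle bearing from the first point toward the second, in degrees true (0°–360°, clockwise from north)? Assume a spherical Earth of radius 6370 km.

212.3°

θ = atan2( sin Δλ·cos φ₂ ,  cos φ₁ sin φ₂ − sin φ₁ cos φ₂ cos Δλ )
  = atan2(-0.4695, -0.7422) = 212.31°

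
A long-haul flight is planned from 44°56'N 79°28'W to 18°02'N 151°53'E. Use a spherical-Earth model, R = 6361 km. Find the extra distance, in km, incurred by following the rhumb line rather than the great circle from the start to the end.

Great circle: cos σ = sin φ₁ sin φ₂ + cos φ₁ cos φ₂ cos Δλ,  σ = 1.7740 rad → d_gc = 11284.2 km
Rhumb line: Δψ = -0.5597, q = Δφ/Δψ = 0.8389, d_rh = R√(Δφ²+q²Δλ²) = 12348.3 km
Excess = 12348.3 − 11284.2 = 1064.1 ≈ 1064 km

1064 km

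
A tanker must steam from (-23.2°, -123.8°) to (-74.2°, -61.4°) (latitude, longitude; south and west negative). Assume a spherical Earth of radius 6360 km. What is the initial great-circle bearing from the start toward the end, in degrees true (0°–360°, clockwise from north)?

163.9°

N = sin Δλ·cos φ₂ = +0.2413;  D = cos φ₁ sin φ₂ − sin φ₁ cos φ₂ cos Δλ = -0.8347
initial course = atan2(N, D) = 163.88°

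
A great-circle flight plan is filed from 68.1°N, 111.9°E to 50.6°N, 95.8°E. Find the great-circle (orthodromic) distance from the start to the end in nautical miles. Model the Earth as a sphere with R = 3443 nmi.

1153 nmi

cos σ = sin φ₁ sin φ₂ + cos φ₁ cos φ₂ cos Δλ
      = sin(68.10°)sin(50.60°) + cos(68.10°)cos(50.60°)cos(-16.10°) = 0.9444
σ = 19.190° → d = Rσ = 3443·0.33494 = 1153 nmi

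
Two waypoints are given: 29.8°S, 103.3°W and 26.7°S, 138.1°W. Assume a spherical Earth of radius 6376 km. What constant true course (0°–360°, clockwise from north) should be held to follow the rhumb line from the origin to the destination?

Meridional parts: M(φ₁)=-0.5453, M(φ₂)=-0.4838 → ΔM = +0.0614;  Δλ = -0.6074 rad
tan C = Δλ / ΔM = -9.8868 → C = 275.78°

275.8°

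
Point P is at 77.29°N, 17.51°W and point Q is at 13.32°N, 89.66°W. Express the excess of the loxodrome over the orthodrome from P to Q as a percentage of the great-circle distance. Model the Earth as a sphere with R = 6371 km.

4.0%

Great circle: σ = 1.2762 rad → d_gc = Rσ = 8130.6 km
Rhumb: Δφ = -1.1165, Δλ = -1.2593, Δψ = -1.9603, q = Δφ/Δψ = 0.5696 → d_rh = R√(Δφ²+q²Δλ²) = 8454.4 km
Excess = (8454.4 − 8130.6) / 8130.6 = 323.8 / 8130.6 = 3.98% ≈ 4.0%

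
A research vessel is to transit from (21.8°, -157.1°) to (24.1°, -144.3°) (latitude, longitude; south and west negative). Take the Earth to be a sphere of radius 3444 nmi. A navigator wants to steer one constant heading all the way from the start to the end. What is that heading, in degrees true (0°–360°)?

79.0°

Meridional parts: M(φ₁)=+0.3900, M(φ₂)=+0.4336 → ΔM = +0.0436;  Δλ = +0.2234 rad
tan C = Δλ / ΔM = +5.1242 → C = 78.96°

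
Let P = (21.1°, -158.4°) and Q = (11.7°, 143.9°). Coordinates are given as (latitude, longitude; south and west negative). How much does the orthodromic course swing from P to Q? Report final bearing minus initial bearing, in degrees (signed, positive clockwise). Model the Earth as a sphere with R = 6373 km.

At departure: θ₁ = atan2(sin Δλ cos φ₂, cos φ₁ sin φ₂ − sin φ₁ cos φ₂ cos Δλ) = 270.06°
At arrival: θ₂ = atan2(sin Δλ cos φ₁, −cos φ₂ sin φ₁ + sin φ₂ cos φ₁ cos Δλ) = 252.32°
Δθ = θ₂ − θ₁ = -17.7°

-17.7°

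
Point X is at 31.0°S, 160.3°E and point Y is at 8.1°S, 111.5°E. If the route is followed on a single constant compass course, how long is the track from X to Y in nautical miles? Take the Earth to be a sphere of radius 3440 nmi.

Rhumb course C = atan2(Δλ, Δψ) with Δψ = ln[tan(π/4+φ₂/2)/tan(π/4+φ₁/2)] = +0.4277, Δλ = -0.8517 → C = 296.66°
d = R·|Δφ| / |cos C| = 3440·0.39968 / 0.44877 = 3064 nmi

3064 nmi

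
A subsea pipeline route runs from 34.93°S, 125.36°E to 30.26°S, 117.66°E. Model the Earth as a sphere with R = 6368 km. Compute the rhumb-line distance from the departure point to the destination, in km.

888 km

Δψ = ln[tan(π/4+φ₂/2)/tan(π/4+φ₁/2)] = +0.0968;  Δφ = +0.0815 rad,  Δλ = -0.1344 rad
q = Δφ/Δψ = 0.8421
d = R·√(Δφ² + q²Δλ²) = 6368·0.13946 = 888 km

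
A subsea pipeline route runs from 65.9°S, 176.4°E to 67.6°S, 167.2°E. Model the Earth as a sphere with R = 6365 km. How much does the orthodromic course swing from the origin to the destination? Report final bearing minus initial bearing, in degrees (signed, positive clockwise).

At departure: θ₁ = atan2(sin Δλ cos φ₂, cos φ₁ sin φ₂ − sin φ₁ cos φ₂ cos Δλ) = 240.74°
At arrival: θ₂ = atan2(sin Δλ cos φ₁, −cos φ₂ sin φ₁ + sin φ₂ cos φ₁ cos Δλ) = 249.19°
Δθ = θ₂ − θ₁ = +8.5°

+8.5°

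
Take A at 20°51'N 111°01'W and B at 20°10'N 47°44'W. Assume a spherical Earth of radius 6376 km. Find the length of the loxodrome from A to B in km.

6596 km

Δψ = ln[tan(π/4+φ₂/2)/tan(π/4+φ₁/2)] = -0.0127;  Δφ = -0.0119 rad,  Δλ = +1.1045 rad
q = Δφ/Δψ = 0.9366
d = R·√(Δφ² + q²Δλ²) = 6376·1.03456 = 6596 km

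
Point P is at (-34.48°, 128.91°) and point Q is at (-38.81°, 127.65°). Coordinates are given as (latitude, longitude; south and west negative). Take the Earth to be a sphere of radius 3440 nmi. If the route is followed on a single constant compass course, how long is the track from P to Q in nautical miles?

Rhumb course C = atan2(Δλ, Δψ) with Δψ = ln[tan(π/4+φ₂/2)/tan(π/4+φ₁/2)] = -0.0942, Δλ = -0.0220 → C = 193.14°
d = R·|Δφ| / |cos C| = 3440·0.07557 / 0.97384 = 267 nmi

267 nmi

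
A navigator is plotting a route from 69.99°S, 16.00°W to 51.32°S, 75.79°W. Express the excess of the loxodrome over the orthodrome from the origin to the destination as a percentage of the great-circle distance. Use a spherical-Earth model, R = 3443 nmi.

3.6%

Great circle: σ = 0.5714 rad → d_gc = Rσ = 1967.4 nmi
Rhumb: Δφ = +0.3259, Δλ = -1.0435, Δψ = +0.6879, q = Δφ/Δψ = 0.4737 → d_rh = R√(Δφ²+q²Δλ²) = 2038.5 nmi
Excess = (2038.5 − 1967.4) / 1967.4 = 71.1 / 1967.4 = 3.61% ≈ 3.6%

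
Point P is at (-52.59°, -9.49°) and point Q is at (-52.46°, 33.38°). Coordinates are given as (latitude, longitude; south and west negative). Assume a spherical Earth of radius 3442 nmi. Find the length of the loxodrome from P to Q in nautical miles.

1567 nmi

Δψ = ln[tan(π/4+φ₂/2)/tan(π/4+φ₁/2)] = +0.0037;  Δφ = +0.0023 rad,  Δλ = +0.7482 rad
q = Δφ/Δψ = 0.6084
d = R·√(Δφ² + q²Δλ²) = 3442·0.45524 = 1567 nmi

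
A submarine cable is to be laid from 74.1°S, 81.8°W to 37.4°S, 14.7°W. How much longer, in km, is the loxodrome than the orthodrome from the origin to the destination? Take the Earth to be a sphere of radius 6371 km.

Great circle: cos σ = sin φ₁ sin φ₂ + cos φ₁ cos φ₂ cos Δλ,  σ = 0.8382 rad → d_gc = 5339.96 km
Rhumb line: Δψ = +1.2639, q = Δφ/Δψ = 0.5068, d_rh = R√(Δφ²+q²Δλ²) = 5563.49 km
Excess = 5563.49 − 5339.96 = 223.53 ≈ 224 km

224 km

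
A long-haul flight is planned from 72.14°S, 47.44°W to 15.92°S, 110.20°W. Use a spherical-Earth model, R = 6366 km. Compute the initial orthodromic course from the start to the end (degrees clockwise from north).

θ = atan2( sin Δλ·cos φ₂ ,  cos φ₁ sin φ₂ − sin φ₁ cos φ₂ cos Δλ )
  = atan2(-0.8550, +0.3348) = 291.39°

291.4°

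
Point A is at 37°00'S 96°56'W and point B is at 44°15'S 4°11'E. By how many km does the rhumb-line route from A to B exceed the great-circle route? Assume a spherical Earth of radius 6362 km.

555 km

Great circle: cos σ = sin φ₁ sin φ₂ + cos φ₁ cos φ₂ cos Δλ,  σ = 1.2560 rad → d_gc = 7990.5 km
Rhumb line: Δψ = -0.1670, q = Δφ/Δψ = 0.7577, d_rh = R√(Δφ²+q²Δλ²) = 8545.7 km
Excess = 8545.7 − 7990.5 = 555.2 ≈ 555 km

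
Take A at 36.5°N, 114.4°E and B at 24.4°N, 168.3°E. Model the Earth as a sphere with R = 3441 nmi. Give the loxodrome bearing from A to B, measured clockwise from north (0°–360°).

Δψ = ln[tan(π/4+φ₂/2)/tan(π/4+φ₁/2)] = -0.2457
Δλ = +0.9407 rad (taken the short way round)
course = atan2(Δλ, Δψ) = 104.64°

104.6°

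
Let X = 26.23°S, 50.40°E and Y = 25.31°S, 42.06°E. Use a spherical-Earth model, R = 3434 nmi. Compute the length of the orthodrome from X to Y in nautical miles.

453 nmi

Haversine: a = sin²(Δφ/2)+cos φ₁ cos φ₂ sin²(Δλ/2) = 0.00435;  σ = 2·atan2(√a,√(1−a))
σ = 7.565° → d = Rσ = 3434·0.13204 = 453 nmi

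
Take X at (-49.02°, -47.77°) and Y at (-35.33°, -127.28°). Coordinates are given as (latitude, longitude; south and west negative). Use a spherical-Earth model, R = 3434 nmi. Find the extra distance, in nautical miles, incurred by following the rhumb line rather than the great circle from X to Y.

144 nmi

Great circle: cos σ = sin φ₁ sin φ₂ + cos φ₁ cos φ₂ cos Δλ,  σ = 1.0075 rad → d_gc = 3459.7 nmi
Rhumb line: Δψ = +0.3245, q = Δφ/Δψ = 0.7364, d_rh = R√(Δφ²+q²Δλ²) = 3604.0 nmi
Excess = 3604.0 − 3459.7 = 144.3 ≈ 144 nmi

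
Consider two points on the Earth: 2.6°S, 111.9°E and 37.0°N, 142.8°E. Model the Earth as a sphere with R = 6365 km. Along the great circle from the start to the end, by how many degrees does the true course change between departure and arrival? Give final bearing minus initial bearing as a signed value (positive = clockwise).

+9.9°

Initial bearing θ₁ = atan2(sin Δλ cos φ₂, cos φ₁ sin φ₂ − sin φ₁ cos φ₂ cos Δλ) = 32.97°
Final bearing θ₂ = (initial bearing from the destination back to the start) + 180° = 42.90°
Δθ = θ₂ − θ₁ = +9.9°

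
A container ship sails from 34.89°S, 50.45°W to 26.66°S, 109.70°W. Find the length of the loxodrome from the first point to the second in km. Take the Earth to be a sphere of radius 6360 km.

Δψ = ln[tan(π/4+φ₂/2)/tan(π/4+φ₁/2)] = +0.1674;  Δφ = +0.1436 rad,  Δλ = -1.0341 rad
q = Δφ/Δψ = 0.8579
d = R·√(Δφ² + q²Δλ²) = 6360·0.89873 = 5716 km

5716 km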